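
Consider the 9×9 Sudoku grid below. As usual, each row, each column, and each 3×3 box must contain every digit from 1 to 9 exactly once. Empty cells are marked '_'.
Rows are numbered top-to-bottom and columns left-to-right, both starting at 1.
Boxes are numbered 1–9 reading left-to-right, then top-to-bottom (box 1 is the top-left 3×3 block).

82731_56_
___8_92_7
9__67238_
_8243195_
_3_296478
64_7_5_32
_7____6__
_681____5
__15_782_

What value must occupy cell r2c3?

6

Cell r2c3 itself could take any of {3, 4, 5, 6} by direct elimination.
Consider where 6 can go in row 2.
r2c1 is out (column 1 already has a 6).
r2c2 is out (column 2 already has a 6).
r2c5 is out (box 2 already has a 6).
r2c8 is out (column 8 already has a 6).
So the only cell in row 2 that can hold 6 is r2c3.
Therefore r2c3 = 6.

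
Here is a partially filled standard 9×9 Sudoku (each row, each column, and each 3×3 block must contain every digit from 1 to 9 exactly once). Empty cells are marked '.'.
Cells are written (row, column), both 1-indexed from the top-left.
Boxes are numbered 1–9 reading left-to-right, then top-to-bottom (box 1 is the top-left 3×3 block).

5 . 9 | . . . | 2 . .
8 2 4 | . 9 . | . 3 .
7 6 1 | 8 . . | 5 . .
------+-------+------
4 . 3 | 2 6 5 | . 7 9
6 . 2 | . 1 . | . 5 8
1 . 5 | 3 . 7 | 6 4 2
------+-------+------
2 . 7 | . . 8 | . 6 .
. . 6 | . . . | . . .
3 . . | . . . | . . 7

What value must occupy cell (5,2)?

7

Cell (5,2) itself could take any of {7, 9} by direct elimination.
Consider where 7 can go in box 4.
(4,2) is out (row 4 already has a 7).
(6,2) is out (row 6 already has a 7).
So the only cell in box 4 that can hold 7 is (5,2).
Therefore (5,2) = 7.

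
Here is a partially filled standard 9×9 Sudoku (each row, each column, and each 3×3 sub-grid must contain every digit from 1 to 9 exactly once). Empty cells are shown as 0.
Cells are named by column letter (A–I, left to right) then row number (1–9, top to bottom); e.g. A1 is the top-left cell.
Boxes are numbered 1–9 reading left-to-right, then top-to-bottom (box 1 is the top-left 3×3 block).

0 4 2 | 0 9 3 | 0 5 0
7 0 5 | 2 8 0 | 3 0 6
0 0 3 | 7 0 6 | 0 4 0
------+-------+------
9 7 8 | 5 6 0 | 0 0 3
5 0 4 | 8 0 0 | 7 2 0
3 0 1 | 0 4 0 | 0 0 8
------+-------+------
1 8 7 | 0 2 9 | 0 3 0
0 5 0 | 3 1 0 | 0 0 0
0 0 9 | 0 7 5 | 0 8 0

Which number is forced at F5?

Row 5 already contains {2, 4, 5, 7, 8}.
Column F already contains {3, 5, 6, 9}.
Its 3×3 block (box 5) already contains {4, 5, 6, 8}.
The only value from 1–9 not eliminated is 1, so F5 = 1.

1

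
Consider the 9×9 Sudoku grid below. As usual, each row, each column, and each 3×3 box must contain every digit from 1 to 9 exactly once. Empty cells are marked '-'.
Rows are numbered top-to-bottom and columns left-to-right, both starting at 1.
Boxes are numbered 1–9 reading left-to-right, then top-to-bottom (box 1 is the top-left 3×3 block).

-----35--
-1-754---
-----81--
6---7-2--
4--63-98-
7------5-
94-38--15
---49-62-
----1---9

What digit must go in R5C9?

7

Cell R5C9 itself could take any of {1, 7} by direct elimination.
Consider where 7 can go in row 5.
R5C2 is out (box 4 already has a 7).
R5C3 is out (box 4 already has a 7).
R5C6 is out (box 5 already has a 7).
So the only cell in row 5 that can hold 7 is R5C9.
Therefore R5C9 = 7.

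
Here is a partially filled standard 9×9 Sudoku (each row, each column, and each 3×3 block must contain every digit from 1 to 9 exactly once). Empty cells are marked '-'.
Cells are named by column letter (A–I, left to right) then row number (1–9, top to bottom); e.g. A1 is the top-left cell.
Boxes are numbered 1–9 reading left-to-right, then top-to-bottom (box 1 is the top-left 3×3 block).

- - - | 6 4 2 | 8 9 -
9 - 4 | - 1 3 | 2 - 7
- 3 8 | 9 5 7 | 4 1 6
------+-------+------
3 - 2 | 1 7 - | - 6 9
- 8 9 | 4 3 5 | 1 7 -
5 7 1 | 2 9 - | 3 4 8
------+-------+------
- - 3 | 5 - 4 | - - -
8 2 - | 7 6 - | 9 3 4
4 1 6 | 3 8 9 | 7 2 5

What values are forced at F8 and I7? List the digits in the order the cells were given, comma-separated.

1,1

For F8:
  Row 8 already contains {2, 3, 4, 6, 7, 8, 9}.
  Column F already contains {2, 3, 4, 5, 7, 9}.
  Its 3×3 block (box 8) already contains {3, 4, 5, 6, 7, 8, 9}.
  The only value from 1–9 not eliminated is 1, so F8 = 1.
For I7:
  Row 7 already contains {3, 4, 5}.
  Column I already contains {4, 5, 6, 7, 8, 9}.
  Its 3×3 block (box 9) already contains {2, 3, 4, 5, 7, 9}.
  The only value from 1–9 not eliminated is 1, so I7 = 1.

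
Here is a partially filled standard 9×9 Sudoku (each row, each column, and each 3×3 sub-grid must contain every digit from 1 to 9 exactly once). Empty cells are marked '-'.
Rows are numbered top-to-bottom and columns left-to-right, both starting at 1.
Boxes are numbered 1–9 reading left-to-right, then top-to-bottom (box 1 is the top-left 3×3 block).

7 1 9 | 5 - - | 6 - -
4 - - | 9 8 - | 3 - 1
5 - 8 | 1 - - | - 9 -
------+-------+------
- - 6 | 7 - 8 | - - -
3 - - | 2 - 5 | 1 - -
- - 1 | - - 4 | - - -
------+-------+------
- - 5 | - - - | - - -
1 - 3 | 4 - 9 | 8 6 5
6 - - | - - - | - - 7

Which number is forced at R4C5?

1

Cell R4C5 itself could take any of {1, 3, 9} by direct elimination.
Consider where 1 can go in box 5.
R5C5 is out (row 5 already has a 1).
R6C4 is out (row 6 already has a 1).
R6C5 is out (row 6 already has a 1).
So the only cell in box 5 that can hold 1 is R4C5.
Therefore R4C5 = 1.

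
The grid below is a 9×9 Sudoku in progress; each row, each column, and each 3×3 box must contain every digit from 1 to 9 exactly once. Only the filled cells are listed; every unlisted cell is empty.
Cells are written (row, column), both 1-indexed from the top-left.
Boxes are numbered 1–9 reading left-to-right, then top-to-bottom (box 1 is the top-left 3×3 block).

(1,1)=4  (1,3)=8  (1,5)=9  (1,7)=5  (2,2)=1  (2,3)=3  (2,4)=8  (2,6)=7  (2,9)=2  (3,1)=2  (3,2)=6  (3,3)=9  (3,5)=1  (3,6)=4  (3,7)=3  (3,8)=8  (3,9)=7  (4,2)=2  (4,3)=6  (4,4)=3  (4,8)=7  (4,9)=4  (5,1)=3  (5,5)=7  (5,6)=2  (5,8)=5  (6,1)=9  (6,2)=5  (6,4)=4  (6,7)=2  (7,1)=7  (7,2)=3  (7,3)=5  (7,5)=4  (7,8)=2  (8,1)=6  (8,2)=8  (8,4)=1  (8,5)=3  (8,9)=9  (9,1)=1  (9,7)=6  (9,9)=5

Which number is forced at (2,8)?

Cell (2,8) itself could take any of {4, 6, 9} by direct elimination.
Consider where 9 can go in column 8.
(1,8) is out (row 1 already has a 9).
(6,8) is out (row 6 already has a 9).
(8,8) is out (row 8 already has a 9).
(9,8) is out (box 9 already has a 9).
So the only cell in column 8 that can hold 9 is (2,8).
Therefore (2,8) = 9.

9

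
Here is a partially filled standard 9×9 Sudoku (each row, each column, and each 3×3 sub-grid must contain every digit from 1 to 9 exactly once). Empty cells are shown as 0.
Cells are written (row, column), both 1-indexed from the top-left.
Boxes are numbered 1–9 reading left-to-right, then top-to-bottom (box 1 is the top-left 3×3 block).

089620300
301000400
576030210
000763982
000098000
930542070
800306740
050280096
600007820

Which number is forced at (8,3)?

Cell (8,3) itself could take any of {3, 4, 7} by direct elimination.
Consider where 3 can go in row 8.
(8,1) is out (column 1 already has a 3).
(8,6) is out (column 6 already has a 3).
(8,7) is out (column 7 already has a 3).
So the only cell in row 8 that can hold 3 is (8,3).
Therefore (8,3) = 3.

3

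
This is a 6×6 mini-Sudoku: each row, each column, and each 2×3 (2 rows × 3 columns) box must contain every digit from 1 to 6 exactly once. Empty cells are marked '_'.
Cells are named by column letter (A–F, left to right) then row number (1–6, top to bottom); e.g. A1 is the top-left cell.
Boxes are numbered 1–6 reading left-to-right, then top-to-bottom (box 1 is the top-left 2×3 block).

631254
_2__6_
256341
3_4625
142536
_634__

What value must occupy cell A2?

Cell A2 itself could take any of {4, 5} by direct elimination.
Consider where 4 can go in column A.
A6 is out (row 6 already has a 4).
So the only cell in column A that can hold 4 is A2.
Therefore A2 = 4.

4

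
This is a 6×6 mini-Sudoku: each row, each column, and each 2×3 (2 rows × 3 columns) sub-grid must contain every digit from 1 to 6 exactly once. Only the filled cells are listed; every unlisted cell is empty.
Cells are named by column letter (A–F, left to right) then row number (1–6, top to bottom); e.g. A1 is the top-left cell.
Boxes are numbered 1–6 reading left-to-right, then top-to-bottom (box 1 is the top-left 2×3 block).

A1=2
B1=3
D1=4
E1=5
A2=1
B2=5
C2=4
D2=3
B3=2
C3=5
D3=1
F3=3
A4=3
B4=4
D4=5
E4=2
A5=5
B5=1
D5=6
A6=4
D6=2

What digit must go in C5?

2

Cell C5 itself could take any of {2, 3} by direct elimination.
Consider where 2 can go in column C.
C1 is out (row 1 already has a 2).
C4 is out (row 4 already has a 2).
C6 is out (row 6 already has a 2).
So the only cell in column C that can hold 2 is C5.
Therefore C5 = 2.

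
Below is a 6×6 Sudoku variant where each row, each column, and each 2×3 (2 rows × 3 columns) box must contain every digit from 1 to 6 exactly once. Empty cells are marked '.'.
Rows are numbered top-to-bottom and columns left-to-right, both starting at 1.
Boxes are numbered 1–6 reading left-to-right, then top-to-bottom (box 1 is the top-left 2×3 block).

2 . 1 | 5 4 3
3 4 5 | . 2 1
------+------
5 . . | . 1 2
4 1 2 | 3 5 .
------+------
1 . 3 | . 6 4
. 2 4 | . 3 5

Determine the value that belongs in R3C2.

3

Cell R3C2 itself could take any of {3, 6} by direct elimination.
Consider where 3 can go in box 3.
R3C3 is out (column 3 already has a 3).
So the only cell in box 3 that can hold 3 is R3C2.
Therefore R3C2 = 3.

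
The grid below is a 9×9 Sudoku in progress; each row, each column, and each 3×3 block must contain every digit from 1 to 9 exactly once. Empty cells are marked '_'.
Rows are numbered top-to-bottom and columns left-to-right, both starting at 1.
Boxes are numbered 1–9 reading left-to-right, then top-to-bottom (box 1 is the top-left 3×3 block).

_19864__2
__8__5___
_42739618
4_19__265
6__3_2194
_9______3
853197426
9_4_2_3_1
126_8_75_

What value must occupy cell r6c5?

4

Cell r6c5 itself could take any of {1, 4, 5, 7} by direct elimination.
Consider where 4 can go in column 5.
r2c5 is out (box 2 already has a 4).
r4c5 is out (row 4 already has a 4).
r5c5 is out (row 5 already has a 4).
So the only cell in column 5 that can hold 4 is r6c5.
Therefore r6c5 = 4.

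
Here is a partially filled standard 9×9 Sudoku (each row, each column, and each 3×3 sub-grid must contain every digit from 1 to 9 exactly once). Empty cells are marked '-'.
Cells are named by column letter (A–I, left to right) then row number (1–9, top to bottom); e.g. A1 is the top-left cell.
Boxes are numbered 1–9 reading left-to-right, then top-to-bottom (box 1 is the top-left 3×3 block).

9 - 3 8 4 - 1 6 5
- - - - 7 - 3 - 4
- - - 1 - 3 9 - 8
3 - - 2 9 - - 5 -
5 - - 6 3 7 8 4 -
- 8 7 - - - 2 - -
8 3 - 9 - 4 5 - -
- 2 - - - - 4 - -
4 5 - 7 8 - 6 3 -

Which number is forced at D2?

Row 2 already contains {3, 4, 7}.
Column D already contains {1, 2, 6, 7, 8, 9}.
Its 3×3 block (box 2) already contains {1, 3, 4, 7, 8}.
The only value from 1–9 not eliminated is 5, so D2 = 5.

5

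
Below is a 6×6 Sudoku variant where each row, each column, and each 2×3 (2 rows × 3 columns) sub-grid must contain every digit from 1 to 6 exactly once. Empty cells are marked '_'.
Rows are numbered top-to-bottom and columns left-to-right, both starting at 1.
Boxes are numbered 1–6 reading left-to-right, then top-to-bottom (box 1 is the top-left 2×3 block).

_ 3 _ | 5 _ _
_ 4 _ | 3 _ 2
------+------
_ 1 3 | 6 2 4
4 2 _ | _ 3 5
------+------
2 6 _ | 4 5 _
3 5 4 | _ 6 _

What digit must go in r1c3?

2

Cell r1c3 itself could take any of {1, 2, 6} by direct elimination.
Consider where 2 can go in box 1.
r1c1 is out (column 1 already has a 2).
r2c1 is out (row 2 already has a 2).
r2c3 is out (row 2 already has a 2).
So the only cell in box 1 that can hold 2 is r1c3.
Therefore r1c3 = 2.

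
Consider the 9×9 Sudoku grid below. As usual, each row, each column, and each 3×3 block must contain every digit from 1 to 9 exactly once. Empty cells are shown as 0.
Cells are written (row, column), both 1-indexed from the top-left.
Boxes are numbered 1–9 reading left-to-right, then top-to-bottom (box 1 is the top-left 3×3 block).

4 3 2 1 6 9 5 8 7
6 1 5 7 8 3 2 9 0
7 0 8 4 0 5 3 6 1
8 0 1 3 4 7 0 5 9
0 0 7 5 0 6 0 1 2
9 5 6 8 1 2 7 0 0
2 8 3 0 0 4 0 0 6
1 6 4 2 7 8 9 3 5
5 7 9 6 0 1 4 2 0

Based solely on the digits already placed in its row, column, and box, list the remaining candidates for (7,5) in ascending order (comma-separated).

5,9

Row 7 already contains {2, 3, 4, 6, 8}.
Column 5 already contains {1, 4, 6, 7, 8}.
Its 3×3 block (box 8) already contains {1, 2, 4, 6, 7, 8}.
Removing those from 1–9 leaves {5, 9} as the candidates for (7,5).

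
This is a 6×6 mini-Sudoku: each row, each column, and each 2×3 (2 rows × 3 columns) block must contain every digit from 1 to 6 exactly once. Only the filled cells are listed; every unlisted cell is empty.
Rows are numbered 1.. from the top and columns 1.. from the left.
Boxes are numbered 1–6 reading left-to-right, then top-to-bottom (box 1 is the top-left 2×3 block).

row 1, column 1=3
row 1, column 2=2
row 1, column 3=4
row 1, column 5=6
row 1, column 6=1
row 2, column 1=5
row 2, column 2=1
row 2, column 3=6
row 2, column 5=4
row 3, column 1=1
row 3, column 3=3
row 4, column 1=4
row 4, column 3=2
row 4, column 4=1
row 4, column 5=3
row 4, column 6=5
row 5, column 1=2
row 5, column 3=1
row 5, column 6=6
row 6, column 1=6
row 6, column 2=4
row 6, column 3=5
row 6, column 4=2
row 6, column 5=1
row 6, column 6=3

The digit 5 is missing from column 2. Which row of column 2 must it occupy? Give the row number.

Consider where 5 can go in column 2.
row 4, column 2 is out (row 4 already has a 5).
row 5, column 2 is out (box 5 already has a 5).
So the only cell in column 2 that can hold 5 is row 3, column 2.
That is row 3.

3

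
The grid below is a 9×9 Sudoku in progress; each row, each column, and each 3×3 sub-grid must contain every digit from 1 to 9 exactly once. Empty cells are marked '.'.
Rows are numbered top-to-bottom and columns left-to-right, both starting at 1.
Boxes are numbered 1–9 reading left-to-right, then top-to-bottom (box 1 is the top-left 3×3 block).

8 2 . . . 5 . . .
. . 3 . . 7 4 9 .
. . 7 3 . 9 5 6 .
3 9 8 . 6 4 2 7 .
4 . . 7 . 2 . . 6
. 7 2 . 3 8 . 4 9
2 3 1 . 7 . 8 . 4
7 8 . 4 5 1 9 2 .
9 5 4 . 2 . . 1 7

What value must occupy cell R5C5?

9

Cell R5C5 itself could take any of {1, 9} by direct elimination.
Consider where 9 can go in row 5.
R5C2 is out (column 2 already has a 9).
R5C3 is out (box 4 already has a 9).
R5C7 is out (column 7 already has a 9).
R5C8 is out (column 8 already has a 9).
So the only cell in row 5 that can hold 9 is R5C5.
Therefore R5C5 = 9.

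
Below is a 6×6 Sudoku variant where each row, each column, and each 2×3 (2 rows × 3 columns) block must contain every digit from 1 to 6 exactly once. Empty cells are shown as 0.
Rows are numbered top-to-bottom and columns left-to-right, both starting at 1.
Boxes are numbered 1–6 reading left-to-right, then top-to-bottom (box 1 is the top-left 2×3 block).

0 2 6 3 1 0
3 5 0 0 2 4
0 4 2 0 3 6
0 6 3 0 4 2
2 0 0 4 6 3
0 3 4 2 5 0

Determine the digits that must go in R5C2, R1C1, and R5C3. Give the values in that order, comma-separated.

For R5C2:
  Row 5 already contains {2, 3, 4, 6}.
  Column 2 already contains {2, 3, 4, 5, 6}.
  Its 2×3 block (box 5) already contains {2, 3, 4}.
  The only value from 1–6 not eliminated is 1, so R5C2 = 1.
For R1C1:
  Row 1 already contains {1, 2, 3, 6}.
  Column 1 already contains {2, 3}.
  Its 2×3 block (box 1) already contains {2, 3, 5, 6}.
  The only value from 1–6 not eliminated is 4, so R1C1 = 4.
For R5C3:
  Consider where 5 can go in row 5.
  R5C2 is out (column 2 already has a 5).
  So the only cell in row 5 that can hold 5 is R5C3.
  So R5C3 = 5.

1,4,5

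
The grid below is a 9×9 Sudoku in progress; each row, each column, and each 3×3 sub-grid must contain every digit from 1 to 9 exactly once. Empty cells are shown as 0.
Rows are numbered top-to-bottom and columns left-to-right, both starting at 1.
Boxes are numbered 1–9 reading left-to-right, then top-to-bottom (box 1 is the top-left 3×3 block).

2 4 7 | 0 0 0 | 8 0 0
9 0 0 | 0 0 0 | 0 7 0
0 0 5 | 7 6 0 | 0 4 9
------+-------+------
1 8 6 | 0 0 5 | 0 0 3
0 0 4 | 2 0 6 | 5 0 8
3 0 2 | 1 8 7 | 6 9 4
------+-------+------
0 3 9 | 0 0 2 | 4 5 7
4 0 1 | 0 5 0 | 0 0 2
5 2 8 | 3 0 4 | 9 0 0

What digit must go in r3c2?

1

Row 3 already contains {4, 5, 6, 7, 9}.
Column 2 already contains {2, 3, 4, 8}.
Its 3×3 block (box 1) already contains {2, 4, 5, 7, 9}.
The only value from 1–9 not eliminated is 1, so r3c2 = 1.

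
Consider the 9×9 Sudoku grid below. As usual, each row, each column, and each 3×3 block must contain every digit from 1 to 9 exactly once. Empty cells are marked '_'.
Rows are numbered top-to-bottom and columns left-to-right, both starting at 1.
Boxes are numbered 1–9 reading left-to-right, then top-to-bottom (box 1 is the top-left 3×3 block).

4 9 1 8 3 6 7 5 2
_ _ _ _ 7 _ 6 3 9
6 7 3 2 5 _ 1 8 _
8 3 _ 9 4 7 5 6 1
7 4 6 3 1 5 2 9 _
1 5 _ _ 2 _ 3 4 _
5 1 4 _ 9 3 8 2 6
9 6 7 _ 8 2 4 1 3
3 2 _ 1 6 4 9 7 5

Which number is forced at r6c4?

Row 6 already contains {1, 2, 3, 4, 5}.
Column 4 already contains {1, 2, 3, 8, 9}.
Its 3×3 block (box 5) already contains {1, 2, 3, 4, 5, 7, 9}.
The only value from 1–9 not eliminated is 6, so r6c4 = 6.

6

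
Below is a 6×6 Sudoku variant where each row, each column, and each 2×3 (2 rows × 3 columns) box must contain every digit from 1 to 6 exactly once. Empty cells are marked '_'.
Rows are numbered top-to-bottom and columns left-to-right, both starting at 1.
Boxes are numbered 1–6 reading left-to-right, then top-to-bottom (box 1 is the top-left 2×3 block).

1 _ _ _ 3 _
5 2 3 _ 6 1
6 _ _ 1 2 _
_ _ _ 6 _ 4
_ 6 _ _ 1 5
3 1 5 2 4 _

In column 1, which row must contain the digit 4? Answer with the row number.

Consider where 4 can go in column 1.
R4C1 is out (row 4 already has a 4).
So the only cell in column 1 that can hold 4 is R5C1.
That is row 5.

5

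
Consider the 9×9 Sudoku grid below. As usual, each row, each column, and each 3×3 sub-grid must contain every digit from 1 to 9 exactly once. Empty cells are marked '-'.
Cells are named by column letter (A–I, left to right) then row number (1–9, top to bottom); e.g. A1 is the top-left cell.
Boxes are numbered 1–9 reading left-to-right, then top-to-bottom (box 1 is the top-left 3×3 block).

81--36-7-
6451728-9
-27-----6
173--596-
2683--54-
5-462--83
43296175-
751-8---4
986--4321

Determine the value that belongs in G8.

Row 8 already contains {1, 4, 5, 7, 8}.
Column G already contains {3, 5, 7, 8, 9}.
Its 3×3 block (box 9) already contains {1, 2, 3, 4, 5, 7}.
The only value from 1–9 not eliminated is 6, so G8 = 6.

6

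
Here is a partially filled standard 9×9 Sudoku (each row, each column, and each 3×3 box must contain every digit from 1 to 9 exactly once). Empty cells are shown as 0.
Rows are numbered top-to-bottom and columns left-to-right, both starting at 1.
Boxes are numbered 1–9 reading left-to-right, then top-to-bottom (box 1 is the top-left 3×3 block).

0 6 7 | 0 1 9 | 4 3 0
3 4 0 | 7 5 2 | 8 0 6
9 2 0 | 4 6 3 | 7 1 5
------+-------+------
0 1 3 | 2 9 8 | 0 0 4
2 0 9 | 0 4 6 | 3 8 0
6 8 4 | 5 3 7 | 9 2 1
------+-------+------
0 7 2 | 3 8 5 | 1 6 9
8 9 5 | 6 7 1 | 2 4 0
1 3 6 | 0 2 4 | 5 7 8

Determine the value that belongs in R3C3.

8

Row 3 already contains {1, 2, 3, 4, 5, 6, 7, 9}.
Column 3 already contains {2, 3, 4, 5, 6, 7, 9}.
Its 3×3 block (box 1) already contains {2, 3, 4, 6, 7, 9}.
The only value from 1–9 not eliminated is 8, so R3C3 = 8.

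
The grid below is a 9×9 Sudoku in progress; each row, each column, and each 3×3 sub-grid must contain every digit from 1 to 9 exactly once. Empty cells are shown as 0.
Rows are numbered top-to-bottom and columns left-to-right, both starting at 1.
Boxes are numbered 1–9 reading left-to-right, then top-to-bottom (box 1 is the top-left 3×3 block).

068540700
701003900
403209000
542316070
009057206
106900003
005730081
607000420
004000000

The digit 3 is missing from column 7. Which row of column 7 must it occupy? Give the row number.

9

Consider where 3 can go in column 7.
r3c7 is out (row 3 already has a 3).
r4c7 is out (row 4 already has a 3).
r6c7 is out (row 6 already has a 3).
r7c7 is out (row 7 already has a 3).
So the only cell in column 7 that can hold 3 is r9c7.
That is row 9.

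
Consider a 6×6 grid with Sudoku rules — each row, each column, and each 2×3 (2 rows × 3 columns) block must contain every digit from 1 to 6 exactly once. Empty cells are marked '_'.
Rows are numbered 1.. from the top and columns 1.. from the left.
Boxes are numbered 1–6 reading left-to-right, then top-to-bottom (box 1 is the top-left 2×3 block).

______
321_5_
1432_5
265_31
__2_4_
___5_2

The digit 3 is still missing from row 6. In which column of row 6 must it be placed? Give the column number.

Consider where 3 can go in row 6.
row 6, column 1 is out (column 1 already has a 3).
row 6, column 3 is out (column 3 already has a 3).
row 6, column 5 is out (column 5 already has a 3).
So the only cell in row 6 that can hold 3 is row 6, column 2.
That is column 2.

2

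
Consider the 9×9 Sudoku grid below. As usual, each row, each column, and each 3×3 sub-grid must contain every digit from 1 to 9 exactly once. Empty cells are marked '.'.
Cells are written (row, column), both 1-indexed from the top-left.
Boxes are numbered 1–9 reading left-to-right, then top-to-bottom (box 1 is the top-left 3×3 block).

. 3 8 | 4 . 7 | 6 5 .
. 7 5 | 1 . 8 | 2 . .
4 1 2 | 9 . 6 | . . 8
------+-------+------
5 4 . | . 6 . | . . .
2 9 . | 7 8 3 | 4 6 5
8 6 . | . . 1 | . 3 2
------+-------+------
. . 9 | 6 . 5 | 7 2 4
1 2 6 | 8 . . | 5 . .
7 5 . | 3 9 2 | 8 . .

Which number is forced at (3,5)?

5

Cell (3,5) itself could take any of {3, 5} by direct elimination.
Consider where 5 can go in row 3.
(3,7) is out (column 7 already has a 5).
(3,8) is out (column 8 already has a 5).
So the only cell in row 3 that can hold 5 is (3,5).
Therefore (3,5) = 5.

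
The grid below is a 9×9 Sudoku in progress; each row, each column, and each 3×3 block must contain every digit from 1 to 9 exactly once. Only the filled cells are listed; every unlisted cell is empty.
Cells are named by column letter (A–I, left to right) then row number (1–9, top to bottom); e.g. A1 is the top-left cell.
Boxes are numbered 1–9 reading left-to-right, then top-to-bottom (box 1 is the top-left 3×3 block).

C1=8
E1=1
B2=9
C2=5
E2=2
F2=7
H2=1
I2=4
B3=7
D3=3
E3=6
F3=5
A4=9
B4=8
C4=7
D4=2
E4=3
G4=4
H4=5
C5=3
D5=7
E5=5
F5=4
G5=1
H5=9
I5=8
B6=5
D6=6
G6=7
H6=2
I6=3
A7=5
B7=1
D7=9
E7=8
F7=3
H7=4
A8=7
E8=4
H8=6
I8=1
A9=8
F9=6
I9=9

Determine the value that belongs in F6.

Cell F6 itself could take any of {1, 8, 9} by direct elimination.
Consider where 8 can go in row 6.
A6 is out (column A already has a 8).
C6 is out (column C already has a 8).
E6 is out (column E already has a 8).
So the only cell in row 6 that can hold 8 is F6.
Therefore F6 = 8.

8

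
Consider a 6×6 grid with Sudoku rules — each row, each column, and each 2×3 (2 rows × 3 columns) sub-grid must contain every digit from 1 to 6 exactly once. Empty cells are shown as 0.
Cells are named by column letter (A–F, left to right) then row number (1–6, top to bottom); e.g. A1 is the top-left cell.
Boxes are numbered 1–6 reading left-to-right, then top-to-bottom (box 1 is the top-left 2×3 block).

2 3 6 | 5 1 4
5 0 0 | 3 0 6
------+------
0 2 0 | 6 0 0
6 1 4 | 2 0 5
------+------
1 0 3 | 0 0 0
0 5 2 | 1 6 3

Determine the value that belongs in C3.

5

Row 3 already contains {2, 6}.
Column C already contains {2, 3, 4, 6}.
Its 2×3 block (box 3) already contains {1, 2, 4, 6}.
The only value from 1–6 not eliminated is 5, so C3 = 5.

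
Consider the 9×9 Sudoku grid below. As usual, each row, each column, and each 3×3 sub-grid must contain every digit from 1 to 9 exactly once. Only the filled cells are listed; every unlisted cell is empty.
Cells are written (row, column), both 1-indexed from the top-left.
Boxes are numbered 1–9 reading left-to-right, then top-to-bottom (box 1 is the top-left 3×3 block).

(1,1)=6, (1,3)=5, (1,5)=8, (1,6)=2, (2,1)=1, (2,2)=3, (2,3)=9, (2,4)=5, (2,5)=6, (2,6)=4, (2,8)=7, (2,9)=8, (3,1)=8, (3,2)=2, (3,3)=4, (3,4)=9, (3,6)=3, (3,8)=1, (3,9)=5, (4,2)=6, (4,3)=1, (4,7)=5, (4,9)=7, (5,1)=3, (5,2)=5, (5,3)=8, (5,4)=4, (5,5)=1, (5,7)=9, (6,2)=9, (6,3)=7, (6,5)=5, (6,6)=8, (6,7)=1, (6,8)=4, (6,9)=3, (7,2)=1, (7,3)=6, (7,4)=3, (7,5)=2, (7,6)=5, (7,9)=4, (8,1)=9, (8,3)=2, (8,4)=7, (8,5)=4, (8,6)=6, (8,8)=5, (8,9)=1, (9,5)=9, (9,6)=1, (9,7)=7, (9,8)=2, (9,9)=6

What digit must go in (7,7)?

Row 7 already contains {1, 2, 3, 4, 5, 6}.
Column 7 already contains {1, 5, 7, 9}.
Its 3×3 block (box 9) already contains {1, 2, 4, 5, 6, 7}.
The only value from 1–9 not eliminated is 8, so (7,7) = 8.

8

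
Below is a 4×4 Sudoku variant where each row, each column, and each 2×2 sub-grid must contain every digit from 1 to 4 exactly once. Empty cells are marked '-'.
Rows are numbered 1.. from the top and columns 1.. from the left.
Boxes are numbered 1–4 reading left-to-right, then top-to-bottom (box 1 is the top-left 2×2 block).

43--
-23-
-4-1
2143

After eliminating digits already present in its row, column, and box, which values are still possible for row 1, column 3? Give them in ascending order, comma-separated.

1,2

Row 1 already contains {3, 4}.
Column 3 already contains {3, 4}.
Its 2×2 block (box 2) already contains {3}.
Removing those from 1–4 leaves {1, 2} as the candidates for row 1, column 3.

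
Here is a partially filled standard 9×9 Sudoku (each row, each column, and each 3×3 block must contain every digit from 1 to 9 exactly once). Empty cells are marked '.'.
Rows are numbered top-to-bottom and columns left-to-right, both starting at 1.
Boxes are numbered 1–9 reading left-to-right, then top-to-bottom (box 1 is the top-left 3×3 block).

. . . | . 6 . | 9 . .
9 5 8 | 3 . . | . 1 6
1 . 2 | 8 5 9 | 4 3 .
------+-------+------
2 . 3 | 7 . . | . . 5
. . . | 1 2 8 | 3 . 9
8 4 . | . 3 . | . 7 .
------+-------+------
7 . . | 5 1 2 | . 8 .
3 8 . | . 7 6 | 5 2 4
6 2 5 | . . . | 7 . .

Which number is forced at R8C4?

9

Row 8 already contains {2, 3, 4, 5, 6, 7, 8}.
Column 4 already contains {1, 3, 5, 7, 8}.
Its 3×3 block (box 8) already contains {1, 2, 5, 6, 7}.
The only value from 1–9 not eliminated is 9, so R8C4 = 9.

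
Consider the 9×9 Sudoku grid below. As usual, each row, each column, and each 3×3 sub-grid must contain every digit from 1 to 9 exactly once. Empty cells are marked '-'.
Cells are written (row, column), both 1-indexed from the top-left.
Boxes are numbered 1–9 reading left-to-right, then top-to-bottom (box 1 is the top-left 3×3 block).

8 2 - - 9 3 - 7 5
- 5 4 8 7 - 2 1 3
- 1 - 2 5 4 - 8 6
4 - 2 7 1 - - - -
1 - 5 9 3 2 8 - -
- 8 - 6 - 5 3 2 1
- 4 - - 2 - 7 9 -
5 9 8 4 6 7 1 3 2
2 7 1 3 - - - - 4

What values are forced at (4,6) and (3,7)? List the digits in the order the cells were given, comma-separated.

8,9

For (4,6):
  Row 4 already contains {1, 2, 4, 7}.
  Column 6 already contains {2, 3, 4, 5, 7}.
  Its 3×3 block (box 5) already contains {1, 2, 3, 5, 6, 7, 9}.
  The only value from 1–9 not eliminated is 8, so (4,6) = 8.
For (3,7):
  Row 3 already contains {1, 2, 4, 5, 6, 8}.
  Column 7 already contains {1, 2, 3, 7, 8}.
  Its 3×3 block (box 3) already contains {1, 2, 3, 5, 6, 7, 8}.
  The only value from 1–9 not eliminated is 9, so (3,7) = 9.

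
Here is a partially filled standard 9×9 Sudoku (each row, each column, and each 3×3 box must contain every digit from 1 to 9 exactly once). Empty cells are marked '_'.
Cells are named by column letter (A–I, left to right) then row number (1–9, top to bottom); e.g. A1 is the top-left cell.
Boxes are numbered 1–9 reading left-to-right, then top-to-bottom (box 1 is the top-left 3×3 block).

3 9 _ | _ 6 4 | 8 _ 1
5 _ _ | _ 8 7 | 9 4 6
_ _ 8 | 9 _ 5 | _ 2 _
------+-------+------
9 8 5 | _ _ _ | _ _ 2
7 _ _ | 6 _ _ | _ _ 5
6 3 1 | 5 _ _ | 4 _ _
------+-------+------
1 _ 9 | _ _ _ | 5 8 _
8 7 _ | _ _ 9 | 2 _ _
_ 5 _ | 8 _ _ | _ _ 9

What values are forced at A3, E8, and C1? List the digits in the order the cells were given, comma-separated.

4,5,7

For A3:
  Row 3 already contains {2, 5, 8, 9}.
  Column A already contains {1, 3, 5, 6, 7, 8, 9}.
  Its 3×3 block (box 1) already contains {3, 5, 8, 9}.
  The only value from 1–9 not eliminated is 4, so A3 = 4.
For E8:
  Consider where 5 can go in column E.
  E3 is out (row 3 already has a 5). E4 is out (row 4 already has a 5). E5 is out (row 5 already has a 5). E6 is out (row 6 already has a 5). The remaining empty cells in column E are similarly blocked.
  So the only cell in column E that can hold 5 is E8.
  So E8 = 5.
For C1:
  Consider where 7 can go in column C.
  C2 is out (row 2 already has a 7).
  C5 is out (row 5 already has a 7).
  C8 is out (row 8 already has a 7).
  C9 is out (box 7 already has a 7).
  So the only cell in column C that can hold 7 is C1.
  So C1 = 7.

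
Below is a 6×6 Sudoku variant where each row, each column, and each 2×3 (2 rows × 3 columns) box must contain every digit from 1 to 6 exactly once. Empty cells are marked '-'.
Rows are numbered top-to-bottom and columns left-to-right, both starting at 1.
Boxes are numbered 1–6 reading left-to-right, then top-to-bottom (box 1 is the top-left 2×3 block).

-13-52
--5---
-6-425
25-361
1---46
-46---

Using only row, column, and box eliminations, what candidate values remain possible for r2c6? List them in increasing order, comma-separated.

3,4

Row 2 already contains {5}.
Column 6 already contains {1, 2, 5, 6}.
Its 2×3 block (box 2) already contains {2, 5}.
Removing those from 1–6 leaves {3, 4} as the candidates for r2c6.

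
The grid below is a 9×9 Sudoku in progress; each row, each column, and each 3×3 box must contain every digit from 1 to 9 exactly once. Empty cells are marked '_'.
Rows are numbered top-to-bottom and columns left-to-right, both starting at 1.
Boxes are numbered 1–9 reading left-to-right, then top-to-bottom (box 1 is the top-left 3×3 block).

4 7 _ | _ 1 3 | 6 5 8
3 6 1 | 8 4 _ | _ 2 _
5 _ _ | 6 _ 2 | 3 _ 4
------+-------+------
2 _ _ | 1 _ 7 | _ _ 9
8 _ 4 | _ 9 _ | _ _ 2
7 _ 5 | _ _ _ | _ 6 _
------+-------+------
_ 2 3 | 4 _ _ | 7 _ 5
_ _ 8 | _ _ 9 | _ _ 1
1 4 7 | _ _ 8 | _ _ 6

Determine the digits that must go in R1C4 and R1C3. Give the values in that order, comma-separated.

9,2

For R1C4:
  Row 1 already contains {1, 3, 4, 5, 6, 7, 8}.
  Column 4 already contains {1, 4, 6, 8}.
  Its 3×3 block (box 2) already contains {1, 2, 3, 4, 6, 8}.
  The only value from 1–9 not eliminated is 9, so R1C4 = 9.
For R1C3:
  Consider where 2 can go in box 1.
  R3C2 is out (row 3 already has a 2).
  R3C3 is out (row 3 already has a 2).
  So the only cell in box 1 that can hold 2 is R1C3.
  So R1C3 = 2.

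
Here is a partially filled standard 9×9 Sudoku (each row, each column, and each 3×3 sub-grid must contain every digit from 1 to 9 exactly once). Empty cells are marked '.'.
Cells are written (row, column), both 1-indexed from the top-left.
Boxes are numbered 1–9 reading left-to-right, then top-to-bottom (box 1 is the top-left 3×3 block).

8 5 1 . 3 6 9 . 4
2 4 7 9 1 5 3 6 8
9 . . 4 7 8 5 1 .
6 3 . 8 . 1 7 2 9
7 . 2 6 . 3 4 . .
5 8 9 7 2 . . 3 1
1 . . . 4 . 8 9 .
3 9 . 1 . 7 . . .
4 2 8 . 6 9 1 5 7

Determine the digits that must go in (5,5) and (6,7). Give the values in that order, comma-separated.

9,6

For (5,5):
  Consider where 9 can go in column 5.
  (4,5) is out (row 4 already has a 9).
  (8,5) is out (row 8 already has a 9).
  So the only cell in column 5 that can hold 9 is (5,5).
  So (5,5) = 9.
For (6,7):
  Row 6 already contains {1, 2, 3, 5, 7, 8, 9}.
  Column 7 already contains {1, 3, 4, 5, 7, 8, 9}.
  Its 3×3 block (box 6) already contains {1, 2, 3, 4, 7, 9}.
  The only value from 1–9 not eliminated is 6, so (6,7) = 6.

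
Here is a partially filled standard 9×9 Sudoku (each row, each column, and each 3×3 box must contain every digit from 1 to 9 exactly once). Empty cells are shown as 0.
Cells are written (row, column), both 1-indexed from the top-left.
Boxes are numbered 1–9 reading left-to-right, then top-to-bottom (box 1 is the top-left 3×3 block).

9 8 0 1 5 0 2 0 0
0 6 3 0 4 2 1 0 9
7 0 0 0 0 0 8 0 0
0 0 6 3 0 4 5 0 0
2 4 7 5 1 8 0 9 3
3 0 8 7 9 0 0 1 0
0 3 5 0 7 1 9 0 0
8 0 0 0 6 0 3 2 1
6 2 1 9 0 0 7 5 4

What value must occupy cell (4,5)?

Row 4 already contains {3, 4, 5, 6}.
Column 5 already contains {1, 4, 5, 6, 7, 9}.
Its 3×3 block (box 5) already contains {1, 3, 4, 5, 7, 8, 9}.
The only value from 1–9 not eliminated is 2, so (4,5) = 2.

2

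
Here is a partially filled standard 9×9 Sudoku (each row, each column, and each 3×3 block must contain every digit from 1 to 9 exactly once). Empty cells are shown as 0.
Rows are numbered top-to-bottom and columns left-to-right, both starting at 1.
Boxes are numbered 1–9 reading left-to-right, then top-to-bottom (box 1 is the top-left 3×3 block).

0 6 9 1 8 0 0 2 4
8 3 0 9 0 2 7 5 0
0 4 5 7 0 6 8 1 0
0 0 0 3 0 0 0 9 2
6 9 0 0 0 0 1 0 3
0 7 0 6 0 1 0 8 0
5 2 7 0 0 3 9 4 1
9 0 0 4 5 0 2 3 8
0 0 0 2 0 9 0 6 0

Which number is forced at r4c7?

Cell r4c7 itself could take any of {4, 5, 6} by direct elimination.
Consider where 6 can go in box 6.
r5c8 is out (row 5 already has a 6).
r6c7 is out (row 6 already has a 6).
r6c9 is out (row 6 already has a 6).
So the only cell in box 6 that can hold 6 is r4c7.
Therefore r4c7 = 6.

6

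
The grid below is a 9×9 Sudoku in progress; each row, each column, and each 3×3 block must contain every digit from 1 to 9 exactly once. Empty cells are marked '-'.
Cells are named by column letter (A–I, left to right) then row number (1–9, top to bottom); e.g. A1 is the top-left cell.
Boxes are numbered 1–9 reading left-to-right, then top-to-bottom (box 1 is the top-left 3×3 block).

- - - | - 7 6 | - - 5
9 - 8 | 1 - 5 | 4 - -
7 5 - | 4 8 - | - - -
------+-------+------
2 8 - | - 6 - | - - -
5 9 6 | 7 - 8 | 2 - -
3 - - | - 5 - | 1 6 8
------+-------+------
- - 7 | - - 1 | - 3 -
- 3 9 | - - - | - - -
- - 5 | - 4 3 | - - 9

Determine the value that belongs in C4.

1

Cell C4 itself could take any of {1, 4} by direct elimination.
Consider where 1 can go in row 4.
D4 is out (column D already has a 1).
F4 is out (column F already has a 1).
G4 is out (column G already has a 1).
H4 is out (box 6 already has a 1).
I4 is out (box 6 already has a 1).
So the only cell in row 4 that can hold 1 is C4.
Therefore C4 = 1.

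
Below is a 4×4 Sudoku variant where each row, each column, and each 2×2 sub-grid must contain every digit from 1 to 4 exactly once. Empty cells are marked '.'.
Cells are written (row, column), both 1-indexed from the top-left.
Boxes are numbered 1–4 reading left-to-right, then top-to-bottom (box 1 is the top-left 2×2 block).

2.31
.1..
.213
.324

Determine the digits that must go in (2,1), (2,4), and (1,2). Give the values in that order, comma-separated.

For (2,1):
  Consider where 3 can go in column 1.
  (3,1) is out (row 3 already has a 3).
  (4,1) is out (row 4 already has a 3).
  So the only cell in column 1 that can hold 3 is (2,1).
  So (2,1) = 3.
For (2,4):
  Row 2 already contains {1}.
  Column 4 already contains {1, 3, 4}.
  Its 2×2 block (box 2) already contains {1, 3}.
  The only value from 1–4 not eliminated is 2, so (2,4) = 2.
For (1,2):
  Row 1 already contains {1, 2, 3}.
  Column 2 already contains {1, 2, 3}.
  Its 2×2 block (box 1) already contains {1, 2}.
  The only value from 1–4 not eliminated is 4, so (1,2) = 4.

3,2,4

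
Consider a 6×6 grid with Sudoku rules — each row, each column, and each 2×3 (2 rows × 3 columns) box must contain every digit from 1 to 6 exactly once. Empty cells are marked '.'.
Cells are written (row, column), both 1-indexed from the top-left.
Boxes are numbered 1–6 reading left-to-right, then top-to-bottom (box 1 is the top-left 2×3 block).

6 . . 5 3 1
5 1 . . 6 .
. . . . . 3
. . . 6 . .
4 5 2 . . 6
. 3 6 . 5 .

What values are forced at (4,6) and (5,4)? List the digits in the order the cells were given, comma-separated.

For (4,6):
  Consider where 5 can go in column 6.
  (2,6) is out (row 2 already has a 5).
  (6,6) is out (row 6 already has a 5).
  So the only cell in column 6 that can hold 5 is (4,6).
  So (4,6) = 5.
For (5,4):
  Consider where 3 can go in row 5.
  (5,5) is out (column 5 already has a 3).
  So the only cell in row 5 that can hold 3 is (5,4).
  So (5,4) = 3.

5,3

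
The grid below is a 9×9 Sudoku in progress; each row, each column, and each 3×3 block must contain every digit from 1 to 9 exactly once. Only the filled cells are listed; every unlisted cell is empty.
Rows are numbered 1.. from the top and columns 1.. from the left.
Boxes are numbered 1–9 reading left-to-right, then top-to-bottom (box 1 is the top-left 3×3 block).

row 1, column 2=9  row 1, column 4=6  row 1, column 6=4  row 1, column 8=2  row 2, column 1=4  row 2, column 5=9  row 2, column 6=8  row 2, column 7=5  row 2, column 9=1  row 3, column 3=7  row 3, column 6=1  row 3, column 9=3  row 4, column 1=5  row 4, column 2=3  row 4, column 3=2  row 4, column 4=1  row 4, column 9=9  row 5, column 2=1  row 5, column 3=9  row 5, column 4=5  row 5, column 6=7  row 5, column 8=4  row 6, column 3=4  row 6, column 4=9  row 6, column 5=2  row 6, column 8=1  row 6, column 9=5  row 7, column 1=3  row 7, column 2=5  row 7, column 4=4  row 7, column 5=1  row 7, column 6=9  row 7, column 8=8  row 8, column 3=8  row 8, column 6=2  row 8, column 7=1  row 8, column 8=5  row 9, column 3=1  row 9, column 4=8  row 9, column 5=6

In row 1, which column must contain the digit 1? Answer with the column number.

1

Consider where 1 can go in row 1.
row 1, column 3 is out (column 3 already has a 1).
row 1, column 5 is out (column 5 already has a 1).
row 1, column 7 is out (column 7 already has a 1).
row 1, column 9 is out (column 9 already has a 1).
So the only cell in row 1 that can hold 1 is row 1, column 1.
That is column 1.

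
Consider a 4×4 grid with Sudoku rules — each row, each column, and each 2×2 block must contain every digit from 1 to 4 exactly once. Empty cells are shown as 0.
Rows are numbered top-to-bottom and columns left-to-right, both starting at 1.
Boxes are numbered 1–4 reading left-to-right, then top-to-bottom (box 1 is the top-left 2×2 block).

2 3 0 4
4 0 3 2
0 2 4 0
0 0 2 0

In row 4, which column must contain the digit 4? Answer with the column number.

Consider where 4 can go in row 4.
r4c1 is out (column 1 already has a 4).
r4c4 is out (column 4 already has a 4).
So the only cell in row 4 that can hold 4 is r4c2.
That is column 2.

2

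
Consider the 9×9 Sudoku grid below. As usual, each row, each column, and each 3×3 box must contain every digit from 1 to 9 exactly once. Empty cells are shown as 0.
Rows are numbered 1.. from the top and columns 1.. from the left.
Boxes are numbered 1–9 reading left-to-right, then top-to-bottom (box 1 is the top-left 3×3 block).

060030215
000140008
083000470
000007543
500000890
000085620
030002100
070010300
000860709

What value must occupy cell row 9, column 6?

Cell row 9, column 6 itself could take any of {3, 4} by direct elimination.
Consider where 3 can go in row 9.
row 9, column 1 is out (box 7 already has a 3).
row 9, column 2 is out (column 2 already has a 3).
row 9, column 3 is out (column 3 already has a 3).
row 9, column 8 is out (box 9 already has a 3).
So the only cell in row 9 that can hold 3 is row 9, column 6.
Therefore row 9, column 6 = 3.

3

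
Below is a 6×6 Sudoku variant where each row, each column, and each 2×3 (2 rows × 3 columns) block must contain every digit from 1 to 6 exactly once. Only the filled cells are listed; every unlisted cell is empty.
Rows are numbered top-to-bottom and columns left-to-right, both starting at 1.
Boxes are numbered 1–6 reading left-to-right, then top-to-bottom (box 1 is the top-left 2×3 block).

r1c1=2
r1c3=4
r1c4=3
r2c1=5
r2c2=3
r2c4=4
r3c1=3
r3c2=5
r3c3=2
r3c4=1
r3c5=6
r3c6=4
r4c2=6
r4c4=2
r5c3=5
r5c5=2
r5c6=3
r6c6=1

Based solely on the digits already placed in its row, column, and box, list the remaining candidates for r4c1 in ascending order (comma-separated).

Row 4 already contains {2, 6}.
Column 1 already contains {2, 3, 5}.
Its 2×3 block (box 3) already contains {2, 3, 5, 6}.
Removing those from 1–6 leaves {1, 4} as the candidates for r4c1.

1,4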